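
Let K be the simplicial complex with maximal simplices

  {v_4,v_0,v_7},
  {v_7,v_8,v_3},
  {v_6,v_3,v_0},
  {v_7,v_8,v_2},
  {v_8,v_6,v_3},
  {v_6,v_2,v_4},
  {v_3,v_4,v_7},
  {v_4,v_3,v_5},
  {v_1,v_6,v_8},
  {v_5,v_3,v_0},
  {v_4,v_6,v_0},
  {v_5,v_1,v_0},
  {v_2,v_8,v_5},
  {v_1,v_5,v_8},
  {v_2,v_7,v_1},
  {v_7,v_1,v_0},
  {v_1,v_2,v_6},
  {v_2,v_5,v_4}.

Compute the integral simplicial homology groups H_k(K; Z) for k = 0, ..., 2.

H_0 ≅ Z,  H_1 ≅ Z ⊕ Z/2,  H_2 = 0.

K has 9 vertices, 27 edges, 18 triangles.
rank ∂_0 = 0, rank ∂_1 = 8 ⇒ b_0 = 9 − 0 − 8 = 1; all invariant factors of ∂_1 are 1 so no torsion. So H_0 = Z.
rank ∂_1 = 8, rank ∂_2 = 18 ⇒ b_1 = 27 − 8 − 18 = 1; ∂_2 has invariant factor(s) [2] giving torsion. So H_1 = Z ⊕ Z/2.
rank ∂_2 = 18, rank ∂_3 = 0 ⇒ b_2 = 18 − 18 − 0 = 0. So H_2 = 0.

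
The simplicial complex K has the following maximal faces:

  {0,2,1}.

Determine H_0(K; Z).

K has 3 vertices, 3 edges, 1 triangle.
rank ∂_0 = 0, rank ∂_1 = 2 ⇒ b_0 = 3 − 0 − 2 = 1; all invariant factors of ∂_1 are 1 so no torsion. So H_0 ≅ Z.

H_0 = Z.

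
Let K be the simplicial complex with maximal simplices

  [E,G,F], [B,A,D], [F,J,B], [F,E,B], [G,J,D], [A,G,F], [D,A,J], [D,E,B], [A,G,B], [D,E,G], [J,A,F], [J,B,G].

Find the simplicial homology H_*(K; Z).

H_0 = Z,  H_1 = Z/2Z,  H_2 = 0.

Order the vertices as A < B < D < E < F < G < J. Listing each simplex with vertices in this order, K has dimension 2 with simplices:

  0-simplices (7): A, B, D, E, F, G, J
  1-simplices (18): AB, AD, AF, AG, AJ, BD, BE, BF, BG, BJ, DE, DG, DJ, EF, EG, FG, FJ, GJ
  2-simplices (12): ABD, ABG, ADJ, AFG, AFJ, BDE, BEF, BFJ, BGJ, DEG, DGJ, EFG

Hence C_0 ≅ Z^7, C_1 ≅ Z^18, C_2 ≅ Z^12.

∂_1: C_1 → C_0 maps an edge to its endpoints' difference, ∂[p,q] = q − p. For instance
  ∂AB = B − A.
This gives a 7×18 integer matrix of rank 6; reducing to Smith normal form yields diagonal entries (1,1,1,1,1,1).

Boundary ∂_2: C_2 → C_1 sends each 2-simplex [p,q,r] to [q,r] − [p,r] + [p,q]. For instance
  ∂AFJ = FJ − AJ + AF,
  ∂ABD = BD − AD + AB.
The 18×12 boundary matrix has rank 12 and Smith normal form diag(1,1,1,1,1,1,1,1,1,1,1,2).

Now H_k = ker ∂_k / im ∂_{k+1}, so:

  H_0: rank C_0 − rank ∂_1 = 7 − 6 = 1, and the invariant factors of ∂_1 are all 1, so H_0 ≅ Z.
  H_1: rank ker ∂_1 − rank ∂_2 = (18 − 6) − 12 = 0, and ∂_2 has invariant factor 2 > 1, so H_1 ≅ Z/2Z.
  H_2: rank ker ∂_2 − rank ∂_3 = (12 − 12) − 0 = 0, and there is no ∂_3, so H_2 ≅ 0.

As a check, the Euler characteristic is 7 − 18 + 12 = 1, which agrees with 1 − 0 + 0 = 1.
(K is a triangulation of the real projective plane RP^2.)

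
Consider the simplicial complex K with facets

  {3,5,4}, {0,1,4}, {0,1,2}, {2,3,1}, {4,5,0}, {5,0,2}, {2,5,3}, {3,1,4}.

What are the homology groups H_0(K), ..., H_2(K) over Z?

H_0 ≅ Z,  H_1 = 0,  H_2 ≅ Z.

Order the vertices as 0 < 1 < 2 < 3 < 4 < 5. Listing each simplex with vertices in this order, K has dimension 2 with simplices:

  0-simplices (6): [0], [1], [2], [3], [4], [5]
  1-simplices (12): [0,1], [0,2], [0,4], [0,5], [1,2], [1,3], [1,4], [2,3], [2,5], [3,4], [3,5], [4,5]
  2-simplices (8): [0,1,2], [0,1,4], [0,2,5], [0,4,5], [1,2,3], [1,3,4], [2,3,5], [3,4,5]

so the chain groups are C_0 ≅ Z^6, C_1 ≅ Z^12, C_2 ≅ Z^8.

Boundary ∂_1: C_1 → C_0 is given by ∂[p,q] = [q] − [p]. For instance
  ∂[0,2] = [2] − [0].
This gives a 6×12 integer matrix of rank 5; reducing to Smith normal form yields diagonal entries (1,1,1,1,1).

The boundary map ∂_2: C_2 → C_1 acts by ∂[p,q,r] = [q,r] − [p,r] + [p,q]. For instance
  ∂[2,3,5] = [3,5] − [2,5] + [2,3],
  ∂[3,4,5] = [4,5] − [3,5] + [3,4].
The resulting 12×8 matrix has rank 7, and its Smith normal form has invariant factors (1,1,1,1,1,1,1).

Computing H_k = (kernel of ∂_k) / (image of ∂_{k+1}):

  H_0: rank C_0 − rank ∂_1 = 6 − 5 = 1, and the invariant factors of ∂_1 are all 1, so H_0 ≅ Z.
  H_1: rank ker ∂_1 − rank ∂_2 = (12 − 5) − 7 = 0, and the invariant factors of ∂_2 are all 1, so H_1 ≅ 0.
  H_2: rank ker ∂_2 − rank ∂_3 = (8 − 7) − 0 = 1, and there is no ∂_3, so H_2 ≅ Z.

As a check, the Euler characteristic is 6 − 12 + 8 = 2, which agrees with 1 − 0 + 1 = 2.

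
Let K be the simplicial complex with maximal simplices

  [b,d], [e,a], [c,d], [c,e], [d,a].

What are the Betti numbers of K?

Take the total order a < b < c < d < e on the vertex set. Then K (dimension 1) consists of the simplices:

  0-simplices (5): a, b, c, d, e
  1-simplices (5): ad, ae, bd, cd, ce

Hence C_0 ≅ Z^5, C_1 ≅ Z^5.

Boundary ∂_1: C_1 → C_0 is given by ∂[p,q] = [q] − [p]. For instance
  ∂cd = d − c.
The resulting 5×5 matrix has rank 4, and its Smith normal form has invariant factors (1,1,1,1).

From H_k ≅ ker(∂_k) / im(∂_{k+1}) we obtain:

  H_0: rank C_0 − rank ∂_1 = 5 − 4 = 1, and the invariant factors of ∂_1 are all 1, so H_0 = Z.
  H_1: rank ker ∂_1 − rank ∂_2 = (5 − 4) − 0 = 1, and there is no ∂_2, so H_1 = Z.

As a check, the Euler characteristic is 5 − 5 = 0, which agrees with 1 − 1 = 0.

Hence the Betti numbers are b_0 = 1, b_1 = 1.

b_0 = 1, b_1 = 1.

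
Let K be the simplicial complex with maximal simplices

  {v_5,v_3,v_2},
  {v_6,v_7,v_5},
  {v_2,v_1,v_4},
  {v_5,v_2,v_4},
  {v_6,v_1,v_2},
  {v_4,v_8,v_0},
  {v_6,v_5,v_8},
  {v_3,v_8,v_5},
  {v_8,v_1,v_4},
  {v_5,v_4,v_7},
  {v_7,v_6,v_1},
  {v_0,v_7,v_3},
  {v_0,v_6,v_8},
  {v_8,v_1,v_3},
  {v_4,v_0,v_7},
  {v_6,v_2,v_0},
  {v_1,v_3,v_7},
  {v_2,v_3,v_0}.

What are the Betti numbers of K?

b_0 = 1, b_1 = 2, b_2 = 1.

Order the vertices as v_0 < v_1 < v_2 < v_3 < v_4 < v_5 < v_6 < v_7 < v_8. Listing each simplex with vertices in this order, K has dimension 2 with simplices:

  0-simplices (9): [v_0], [v_1], [v_2], [v_3], [v_4], [v_5], [v_6], [v_7], [v_8]
  1-simplices (27): (27 of them)
  2-simplices (18): (18 of them)

giving chain groups C_0 ≅ Z^9, C_1 ≅ Z^27, C_2 ≅ Z^18.

∂_1: C_1 → C_0 is given by ∂[p,q] = [q] − [p]. For instance
  ∂[v_4,v_5] = [v_5] − [v_4].
The resulting 9×27 matrix has rank 8, and its Smith normal form has invariant factors (1,1,1,1,1,1,1,1).

∂_2: C_2 → C_1 acts by ∂[p,q,r] = [q,r] − [p,r] + [p,q]. For instance
  ∂[v_1,v_3,v_7] = [v_3,v_7] − [v_1,v_7] + [v_1,v_3],
  ∂[v_4,v_5,v_7] = [v_5,v_7] − [v_4,v_7] + [v_4,v_5].
As a 27×18 matrix over Z this has rank 17, with invariant factors (1,1,1,1,1,1,1,1,1,1,1,1,1,1,1,1,1).

Reading off H_k = ker ∂_k / im ∂_{k+1}:

  H_0: rank C_0 − rank ∂_1 = 9 − 8 = 1, and the invariant factors of ∂_1 are all 1, so H_0 ≅ Z.
  H_1: rank ker ∂_1 − rank ∂_2 = (27 − 8) − 17 = 2, and the invariant factors of ∂_2 are all 1, so H_1 ≅ Z^2.
  H_2: rank ker ∂_2 − rank ∂_3 = (18 − 17) − 0 = 1, and there is no ∂_3, so H_2 ≅ Z.

(K is a triangulation of the torus T^2.)

Hence the Betti numbers are b_0 = 1, b_1 = 2, b_2 = 1.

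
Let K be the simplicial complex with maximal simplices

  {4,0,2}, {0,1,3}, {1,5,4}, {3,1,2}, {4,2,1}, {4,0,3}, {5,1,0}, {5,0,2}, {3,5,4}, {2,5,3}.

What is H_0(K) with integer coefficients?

H_0 = Z.

K has 6 vertices, 15 edges, 10 triangles.
rank ∂_0 = 0, rank ∂_1 = 5 ⇒ b_0 = 6 − 0 − 5 = 1; all invariant factors of ∂_1 are 1 so no torsion. So H_0 = Z.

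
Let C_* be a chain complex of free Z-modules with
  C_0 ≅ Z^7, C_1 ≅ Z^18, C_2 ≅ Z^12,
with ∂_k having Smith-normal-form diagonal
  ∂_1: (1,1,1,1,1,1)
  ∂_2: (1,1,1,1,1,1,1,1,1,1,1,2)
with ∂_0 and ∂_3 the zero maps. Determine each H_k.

H_0 ≅ Z,  H_1 ≅ Z/2,  H_2 = 0.

H_0: b_0 = 7 − 0 − 6 = 1; torsion from ∂_1 factors > 1: none. So H_0 ≅ Z.
H_1: b_1 = 18 − 6 − 12 = 0; torsion from ∂_2 factors > 1: [2]. So H_1 ≅ Z/2.
H_2: b_2 = 12 − 12 − 0 = 0; torsion from ∂_3 factors > 1: none. So H_2 ≅ 0.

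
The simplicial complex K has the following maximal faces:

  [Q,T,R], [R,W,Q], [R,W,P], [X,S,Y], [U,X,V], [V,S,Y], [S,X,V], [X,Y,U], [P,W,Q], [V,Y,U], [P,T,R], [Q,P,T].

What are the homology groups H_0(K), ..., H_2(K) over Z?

We work with the vertex ordering P < Q < R < S < T < U < V < W < X < Y. The simplices of K, each written with vertices in increasing order, are:

  0-simplices (10): P, Q, R, S, T, U, V, W, X, Y
  1-simplices (18): PQ, PR, PT, PW, QR, QT, QW, RT, RW, SV, SX, SY, UV, UX, UY, VX, VY, XY
  2-simplices (12): PQT, PQW, PRT, PRW, QRT, QRW, SVX, SVY, SXY, UVX, UVY, UXY

so the chain groups are C_0 ≅ Z^10, C_1 ≅ Z^18, C_2 ≅ Z^12.

The boundary map ∂_1: C_1 → C_0 sends each edge [p,q] (with p < q) to q − p. For instance
  ∂UY = Y − U.
This gives a 10×18 integer matrix of rank 8; reducing to Smith normal form yields diagonal entries (1,1,1,1,1,1,1,1).

Boundary ∂_2: C_2 → C_1 sends each 2-simplex [p,q,r] to [q,r] − [p,r] + [p,q]. For instance
  ∂PQT = QT − PT + PQ,
  ∂UXY = XY − UY + UX.
The 18×12 boundary matrix has rank 10 and Smith normal form diag(1,1,1,1,1,1,1,1,1,1).

Reading off H_k = ker ∂_k / im ∂_{k+1}:

  H_0: rank C_0 − rank ∂_1 = 10 − 8 = 2, and the invariant factors of ∂_1 are all 1, so H_0 = Z^2.
  H_1: rank ker ∂_1 − rank ∂_2 = (18 − 8) − 10 = 0, and the invariant factors of ∂_2 are all 1, so H_1 = 0.
  H_2: rank ker ∂_2 − rank ∂_3 = (12 − 10) − 0 = 2, and there is no ∂_3, so H_2 = Z^2.

H_0 ≅ Z^2,  H_1 = 0,  H_2 ≅ Z^2.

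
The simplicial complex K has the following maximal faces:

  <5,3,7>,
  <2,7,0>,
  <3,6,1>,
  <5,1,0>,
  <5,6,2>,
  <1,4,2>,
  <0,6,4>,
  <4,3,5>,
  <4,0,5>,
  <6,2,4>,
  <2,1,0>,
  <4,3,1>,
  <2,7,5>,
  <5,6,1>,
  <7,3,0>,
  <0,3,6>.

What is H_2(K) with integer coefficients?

Take the total order 0 < 1 < 2 < 3 < 4 < 5 < 6 < 7 on the vertex set. Then K (dimension 2) consists of the simplices:

  0-simplices (8): [0], [1], [2], [3], [4], [5], [6], [7]
  1-simplices (24): (24 of them)
  2-simplices (16): [0,1,2], [0,1,5], [0,2,7], [0,3,6], [0,3,7], [0,4,5], [0,4,6], [1,2,4], [1,3,4], [1,3,6], [1,5,6], [2,4,6], [2,5,6], [2,5,7], [3,4,5], [3,5,7]

Hence C_0 ≅ Z^8, C_1 ≅ Z^24, C_2 ≅ Z^16.

∂_1: C_1 → C_0 maps an edge to its endpoints' difference, ∂[p,q] = q − p.
This gives a 8×24 integer matrix of rank 7; reducing to Smith normal form yields diagonal entries (1,1,1,1,1,1,1).

The boundary map ∂_2: C_2 → C_1 maps a triangle to the signed sum of its edges. For instance
  ∂[0,4,5] = [4,5] − [0,5] + [0,4],
  ∂[0,4,6] = [4,6] − [0,6] + [0,4].
As a 24×16 matrix over Z this has rank 15, with invariant factors (1,1,1,1,1,1,1,1,1,1,1,1,1,1,1).

Reading off H_k = ker ∂_k / im ∂_{k+1}:

  H_2: rank ker ∂_2 − rank ∂_3 = (16 − 15) − 0 = 1, and there is no ∂_3, so H_2 = Z.

(K is a triangulation of the torus T^2.)

H_2 = Z.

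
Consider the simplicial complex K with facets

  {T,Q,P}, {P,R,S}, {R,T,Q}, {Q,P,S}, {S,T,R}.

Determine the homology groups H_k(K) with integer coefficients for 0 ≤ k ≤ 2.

H_0 = Z,  H_1 = Z,  H_2 = 0.

We work with the vertex ordering P < Q < R < S < T. The simplices of K, each written with vertices in increasing order, are:

  0-simplices (5): P, Q, R, S, T
  1-simplices (10): PQ, PR, PS, PT, QR, QS, QT, RS, RT, ST
  2-simplices (5): PQS, PQT, PRS, QRT, RST

giving chain groups C_0 ≅ Z^5, C_1 ≅ Z^10, C_2 ≅ Z^5.

The boundary map ∂_1: C_1 → C_0 maps an edge to its endpoints' difference, ∂[p,q] = q − p. For instance
  ∂PT = T − P.
The resulting 5×10 matrix has rank 4, and its Smith normal form has invariant factors (1,1,1,1).

Boundary ∂_2: C_2 → C_1 sends each 2-simplex [p,q,r] to [q,r] − [p,r] + [p,q]. For instance
  ∂PRS = RS − PS + PR,
  ∂RST = ST − RT + RS.
The 10×5 boundary matrix has rank 5 and Smith normal form diag(1,1,1,1,1).

From H_k ≅ ker(∂_k) / im(∂_{k+1}) we obtain:

  H_0: rank C_0 − rank ∂_1 = 5 − 4 = 1, and the invariant factors of ∂_1 are all 1, so H_0 ≅ Z.
  H_1: rank ker ∂_1 − rank ∂_2 = (10 − 4) − 5 = 1, and the invariant factors of ∂_2 are all 1, so H_1 ≅ Z.
  H_2: rank ker ∂_2 − rank ∂_3 = (5 − 5) − 0 = 0, and there is no ∂_3, so H_2 ≅ 0.

(K is a triangulation of the Möbius band.)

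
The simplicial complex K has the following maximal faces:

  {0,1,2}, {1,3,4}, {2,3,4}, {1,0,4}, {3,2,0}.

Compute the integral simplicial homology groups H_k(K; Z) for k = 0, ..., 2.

H_0 = Z,  H_1 = Z,  H_2 = 0.

We work with the vertex ordering 0 < 1 < 2 < 3 < 4. The simplices of K, each written with vertices in increasing order, are:

  0-simplices (5): [0], [1], [2], [3], [4]
  1-simplices (10): [0,1], [0,2], [0,3], [0,4], [1,2], [1,3], [1,4], [2,3], [2,4], [3,4]
  2-simplices (5): [0,1,2], [0,1,4], [0,2,3], [1,3,4], [2,3,4]

Hence C_0 ≅ Z^5, C_1 ≅ Z^10, C_2 ≅ Z^5.

The boundary map ∂_1: C_1 → C_0 maps an edge to its endpoints' difference, ∂[p,q] = q − p. For instance
  ∂[3,4] = [4] − [3].
The resulting 5×10 matrix has rank 4, and its Smith normal form has invariant factors (1,1,1,1).

∂_2: C_2 → C_1 sends each 2-simplex [p,q,r] to [q,r] − [p,r] + [p,q]. For instance
  ∂[1,3,4] = [3,4] − [1,4] + [1,3],
  ∂[0,1,2] = [1,2] − [0,2] + [0,1].
As a 10×5 matrix over Z this has rank 5, with invariant factors (1,1,1,1,1).

Computing H_k = (kernel of ∂_k) / (image of ∂_{k+1}):

  H_0: rank C_0 − rank ∂_1 = 5 − 4 = 1, and the invariant factors of ∂_1 are all 1, so H_0 = Z.
  H_1: rank ker ∂_1 − rank ∂_2 = (10 − 4) − 5 = 1, and the invariant factors of ∂_2 are all 1, so H_1 = Z.
  H_2: rank ker ∂_2 − rank ∂_3 = (5 − 5) − 0 = 0, and there is no ∂_3, so H_2 = 0.

(K is a triangulation of the Möbius band.)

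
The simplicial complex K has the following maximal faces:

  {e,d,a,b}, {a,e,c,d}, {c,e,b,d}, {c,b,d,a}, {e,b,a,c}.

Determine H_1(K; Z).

H_1 ≅ 0.

We work with the vertex ordering a < b < c < d < e. The simplices of K, each written with vertices in increasing order, are:

  0-simplices (5): a, b, c, d, e
  1-simplices (10): ab, ac, ad, ae, bc, bd, be, cd, ce, de
  2-simplices (10): abc, abd, abe, acd, ace, ade, bcd, bce, bde, cde
  3-simplices (5): abcd, abce, abde, acde, bcde

Hence C_0 ≅ Z^5, C_1 ≅ Z^10, C_2 ≅ Z^10, C_3 ≅ Z^5.

The boundary map ∂_1: C_1 → C_0 is given by ∂[p,q] = [q] − [p]. For instance
  ∂ae = e − a.
The resulting 5×10 matrix has rank 4, and its Smith normal form has invariant factors (1,1,1,1).

∂_2: C_2 → C_1 sends each 2-simplex [p,q,r] to [q,r] − [p,r] + [p,q]. For instance
  ∂bcd = cd − bd + bc,
  ∂cde = de − ce + cd.
The 10×10 boundary matrix has rank 6 and Smith normal form diag(1,1,1,1,1,1).

The boundary map ∂_3: C_3 → C_2 sends each 3-simplex σ to the alternating sum Σ_i (−1)^i (σ with its i-th vertex removed). For instance
  ∂bcde = cde − bde + bce − bcd,
  ∂abce = bce − ace + abe − abc.
As a 10×5 matrix over Z this has rank 4, with invariant factors (1,1,1,1).

From H_k ≅ ker(∂_k) / im(∂_{k+1}) we obtain:

  H_1: rank ker ∂_1 − rank ∂_2 = (10 − 4) − 6 = 0, and the invariant factors of ∂_2 are all 1, so H_1 = 0.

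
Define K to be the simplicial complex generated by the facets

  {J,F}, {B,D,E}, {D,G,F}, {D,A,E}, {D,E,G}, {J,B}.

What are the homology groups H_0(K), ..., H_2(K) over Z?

H_0 ≅ Z,  H_1 ≅ Z,  H_2 = 0.

Order the vertices as A < B < D < E < F < G < J. Listing each simplex with vertices in this order, K has dimension 2 with simplices:

  0-simplices (7): A, B, D, E, F, G, J
  1-simplices (11): AD, AE, BD, BE, BJ, DE, DF, DG, EG, FG, FJ
  2-simplices (4): ADE, BDE, DEG, DFG

Hence C_0 ≅ Z^7, C_1 ≅ Z^11, C_2 ≅ Z^4.

∂_1: C_1 → C_0 is given by ∂[p,q] = [q] − [p]. For instance
  ∂DG = G − D.
This gives a 7×11 integer matrix of rank 6; reducing to Smith normal form yields diagonal entries (1,1,1,1,1,1).

The boundary map ∂_2: C_2 → C_1 maps a triangle to the signed sum of its edges. For instance
  ∂DFG = FG − DG + DF,
  ∂DEG = EG − DG + DE.
This gives a 11×4 integer matrix of rank 4; reducing to Smith normal form yields diagonal entries (1,1,1,1).

Reading off H_k = ker ∂_k / im ∂_{k+1}:

  H_0: rank C_0 − rank ∂_1 = 7 − 6 = 1, and the invariant factors of ∂_1 are all 1, so H_0 ≅ Z.
  H_1: rank ker ∂_1 − rank ∂_2 = (11 − 6) − 4 = 1, and the invariant factors of ∂_2 are all 1, so H_1 ≅ Z.
  H_2: rank ker ∂_2 − rank ∂_3 = (4 − 4) − 0 = 0, and there is no ∂_3, so H_2 ≅ 0.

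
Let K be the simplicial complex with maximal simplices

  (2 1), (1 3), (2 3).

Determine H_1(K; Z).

H_1 ≅ Z.

Fix the vertex order 1 < 2 < 3 and write every simplex with vertices in increasing order. Then dim K = 1 and the simplices of K are:

  0-simplices (3): [1], [2], [3]
  1-simplices (3): [1,2], [1,3], [2,3]

giving chain groups C_0 ≅ Z^3, C_1 ≅ Z^3.

The boundary map ∂_1: C_1 → C_0 sends each edge [p,q] (with p < q) to q − p. For instance
  ∂[1,3] = [3] − [1].
This gives a 3×3 integer matrix of rank 2; reducing to Smith normal form yields diagonal entries (1,1).

Now H_k = ker ∂_k / im ∂_{k+1}, so:

  H_1: rank ker ∂_1 − rank ∂_2 = (3 − 2) − 0 = 1, and there is no ∂_2, so H_1 = Z.

(K is a triangulation of the circle S^1.)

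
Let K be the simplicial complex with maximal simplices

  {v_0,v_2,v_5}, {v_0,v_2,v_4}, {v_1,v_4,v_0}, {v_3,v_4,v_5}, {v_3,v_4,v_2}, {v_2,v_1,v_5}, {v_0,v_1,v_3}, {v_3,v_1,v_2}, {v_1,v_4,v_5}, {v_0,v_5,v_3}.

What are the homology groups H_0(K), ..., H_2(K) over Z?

H_0 = Z,  H_1 = Z/2Z,  H_2 = 0.

Order the vertices as v_0 < v_1 < v_2 < v_3 < v_4 < v_5. Listing each simplex with vertices in this order, K has dimension 2 with simplices:

  0-simplices (6): [v_0], [v_1], [v_2], [v_3], [v_4], [v_5]
  1-simplices (15): (15 of them)
  2-simplices (10): [v_0,v_1,v_3], [v_0,v_1,v_4], [v_0,v_2,v_4], [v_0,v_2,v_5], [v_0,v_3,v_5], [v_1,v_2,v_3], [v_1,v_2,v_5], [v_1,v_4,v_5], [v_2,v_3,v_4], [v_3,v_4,v_5]

giving chain groups C_0 ≅ Z^6, C_1 ≅ Z^15, C_2 ≅ Z^10.

Boundary ∂_1: C_1 → C_0 is given by ∂[p,q] = [q] − [p].
This gives a 6×15 integer matrix of rank 5; reducing to Smith normal form yields diagonal entries (1,1,1,1,1).

∂_2: C_2 → C_1 sends each 2-simplex [p,q,r] to [q,r] − [p,r] + [p,q]. For instance
  ∂[v_2,v_3,v_4] = [v_3,v_4] − [v_2,v_4] + [v_2,v_3],
  ∂[v_0,v_2,v_4] = [v_2,v_4] − [v_0,v_4] + [v_0,v_2].
As a 15×10 matrix over Z this has rank 10, with invariant factors (1,1,1,1,1,1,1,1,1,2).

From H_k ≅ ker(∂_k) / im(∂_{k+1}) we obtain:

  H_0: rank C_0 − rank ∂_1 = 6 − 5 = 1, and the invariant factors of ∂_1 are all 1, so H_0 ≅ Z.
  H_1: rank ker ∂_1 − rank ∂_2 = (15 − 5) − 10 = 0, and ∂_2 has invariant factor 2 > 1, so H_1 ≅ Z/2Z.
  H_2: rank ker ∂_2 − rank ∂_3 = (10 − 10) − 0 = 0, and there is no ∂_3, so H_2 ≅ 0.

As a check, the Euler characteristic is 6 − 15 + 10 = 1, which agrees with 1 − 0 + 0 = 1.
(K is a triangulation of the real projective plane RP^2.)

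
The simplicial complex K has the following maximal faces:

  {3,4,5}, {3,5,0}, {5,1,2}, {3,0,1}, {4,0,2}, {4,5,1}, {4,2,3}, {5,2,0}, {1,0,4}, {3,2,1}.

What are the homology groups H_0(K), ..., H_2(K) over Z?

H_0 ≅ Z,  H_1 ≅ Z/2Z,  H_2 = 0.

K has 6 vertices, 15 edges, 10 triangles.
rank ∂_0 = 0, rank ∂_1 = 5 ⇒ b_0 = 6 − 0 − 5 = 1; all invariant factors of ∂_1 are 1 so no torsion. So H_0 = Z.
rank ∂_1 = 5, rank ∂_2 = 10 ⇒ b_1 = 15 − 5 − 10 = 0; ∂_2 has invariant factor(s) [2] giving torsion. So H_1 = Z/2Z.
rank ∂_2 = 10, rank ∂_3 = 0 ⇒ b_2 = 10 − 10 − 0 = 0. So H_2 = 0.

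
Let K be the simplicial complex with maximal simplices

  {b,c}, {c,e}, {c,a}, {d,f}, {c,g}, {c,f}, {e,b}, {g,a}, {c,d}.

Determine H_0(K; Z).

H_0 = Z.

Fix the vertex order a < b < c < d < e < f < g and write every simplex with vertices in increasing order. Then dim K = 1 and the simplices of K are:

  0-simplices (7): a, b, c, d, e, f, g
  1-simplices (9): ac, ag, bc, be, cd, ce, cf, cg, df

so the chain groups are C_0 ≅ Z^7, C_1 ≅ Z^9.

∂_1: C_1 → C_0 sends each edge [p,q] (with p < q) to q − p. For instance
  ∂cg = g − c.
This gives a 7×9 integer matrix of rank 6; reducing to Smith normal form yields diagonal entries (1,1,1,1,1,1).

Now H_k = ker ∂_k / im ∂_{k+1}, so:

  H_0: rank C_0 − rank ∂_1 = 7 − 6 = 1, and the invariant factors of ∂_1 are all 1, so H_0 ≅ Z.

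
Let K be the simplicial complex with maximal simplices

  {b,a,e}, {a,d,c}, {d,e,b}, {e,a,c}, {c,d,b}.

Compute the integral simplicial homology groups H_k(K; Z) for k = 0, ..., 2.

H_0 = Z,  H_1 = Z,  H_2 = 0.

Order the vertices as a < b < c < d < e. Listing each simplex with vertices in this order, K has dimension 2 with simplices:

  0-simplices (5): a, b, c, d, e
  1-simplices (10): ab, ac, ad, ae, bc, bd, be, cd, ce, de
  2-simplices (5): abe, acd, ace, bcd, bde

giving chain groups C_0 ≅ Z^5, C_1 ≅ Z^10, C_2 ≅ Z^5.

∂_1: C_1 → C_0 is given by ∂[p,q] = [q] − [p].
This gives a 5×10 integer matrix of rank 4; reducing to Smith normal form yields diagonal entries (1,1,1,1).

Boundary ∂_2: C_2 → C_1 maps a triangle to the signed sum of its edges. For instance
  ∂bde = de − be + bd,
  ∂abe = be − ae + ab.
The resulting 10×5 matrix has rank 5, and its Smith normal form has invariant factors (1,1,1,1,1).

Now H_k = ker ∂_k / im ∂_{k+1}, so:

  H_0: rank C_0 − rank ∂_1 = 5 − 4 = 1, and the invariant factors of ∂_1 are all 1, so H_0 ≅ Z.
  H_1: rank ker ∂_1 − rank ∂_2 = (10 − 4) − 5 = 1, and the invariant factors of ∂_2 are all 1, so H_1 ≅ Z.
  H_2: rank ker ∂_2 − rank ∂_3 = (5 − 5) − 0 = 0, and there is no ∂_3, so H_2 ≅ 0.

As a check, the Euler characteristic is 5 − 10 + 5 = 0, which agrees with 1 − 1 + 0 = 0.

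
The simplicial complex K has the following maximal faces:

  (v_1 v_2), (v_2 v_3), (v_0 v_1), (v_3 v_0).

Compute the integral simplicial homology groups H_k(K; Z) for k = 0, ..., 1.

H_0 = Z,  H_1 = Z.

K has 4 vertices, 4 edges.
rank ∂_0 = 0, rank ∂_1 = 3 ⇒ b_0 = 4 − 0 − 3 = 1; all invariant factors of ∂_1 are 1 so no torsion. So H_0 = Z.
rank ∂_1 = 3, rank ∂_2 = 0 ⇒ b_1 = 4 − 3 − 0 = 1. So H_1 = Z.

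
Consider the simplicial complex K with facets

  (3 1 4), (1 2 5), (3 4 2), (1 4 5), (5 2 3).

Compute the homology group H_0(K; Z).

Take the total order 1 < 2 < 3 < 4 < 5 on the vertex set. Then K (dimension 2) consists of the simplices:

  0-simplices (5): [1], [2], [3], [4], [5]
  1-simplices (10): [1,2], [1,3], [1,4], [1,5], [2,3], [2,4], [2,5], [3,4], [3,5], [4,5]
  2-simplices (5): [1,2,5], [1,3,4], [1,4,5], [2,3,4], [2,3,5]

giving chain groups C_0 ≅ Z^5, C_1 ≅ Z^10, C_2 ≅ Z^5.

The boundary map ∂_1: C_1 → C_0 sends each edge [p,q] (with p < q) to q − p.
The resulting 5×10 matrix has rank 4, and its Smith normal form has invariant factors (1,1,1,1).

Boundary ∂_2: C_2 → C_1 acts by ∂[p,q,r] = [q,r] − [p,r] + [p,q]. For instance
  ∂[2,3,4] = [3,4] − [2,4] + [2,3],
  ∂[1,3,4] = [3,4] − [1,4] + [1,3].
As a 10×5 matrix over Z this has rank 5, with invariant factors (1,1,1,1,1).

Reading off H_k = ker ∂_k / im ∂_{k+1}:

  H_0: rank C_0 − rank ∂_1 = 5 − 4 = 1, and the invariant factors of ∂_1 are all 1, so H_0 ≅ Z.

(K is a triangulation of the Möbius band.)

H_0 = Z.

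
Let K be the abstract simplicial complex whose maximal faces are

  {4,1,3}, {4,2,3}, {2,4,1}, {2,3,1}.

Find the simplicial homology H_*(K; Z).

H_0 ≅ Z,  H_1 = 0,  H_2 ≅ Z.

K has 4 vertices, 6 edges, 4 triangles.
rank ∂_0 = 0, rank ∂_1 = 3 ⇒ b_0 = 4 − 0 − 3 = 1; all invariant factors of ∂_1 are 1 so no torsion. So H_0 ≅ Z.
rank ∂_1 = 3, rank ∂_2 = 3 ⇒ b_1 = 6 − 3 − 3 = 0; all invariant factors of ∂_2 are 1 so no torsion. So H_1 ≅ 0.
rank ∂_2 = 3, rank ∂_3 = 0 ⇒ b_2 = 4 − 3 − 0 = 1. So H_2 ≅ Z.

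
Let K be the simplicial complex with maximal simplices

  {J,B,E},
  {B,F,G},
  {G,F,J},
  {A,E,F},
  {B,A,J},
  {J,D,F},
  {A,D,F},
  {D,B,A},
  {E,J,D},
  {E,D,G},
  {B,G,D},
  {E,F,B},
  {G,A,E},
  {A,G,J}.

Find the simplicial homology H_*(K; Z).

Take the total order A < B < D < E < F < G < J on the vertex set. Then K (dimension 2) consists of the simplices:

  0-simplices (7): A, B, D, E, F, G, J
  1-simplices (21): AB, AD, AE, AF, AG, AJ, BD, BE, BF, BG, BJ, DE, DF, DG, DJ, EF, EG, EJ, FG, FJ, GJ
  2-simplices (14): ABD, ABJ, ADF, AEF, AEG, AGJ, BDG, BEF, BEJ, BFG, DEG, DEJ, DFJ, FGJ

Hence C_0 ≅ Z^7, C_1 ≅ Z^21, C_2 ≅ Z^14.

The boundary map ∂_1: C_1 → C_0 sends each edge [p,q] (with p < q) to q − p.
This gives a 7×21 integer matrix of rank 6; reducing to Smith normal form yields diagonal entries (1,1,1,1,1,1).

∂_2: C_2 → C_1 acts by ∂[p,q,r] = [q,r] − [p,r] + [p,q]. For instance
  ∂ADF = DF − AF + AD,
  ∂ABD = BD − AD + AB.
This gives a 21×14 integer matrix of rank 13; reducing to Smith normal form yields diagonal entries (1,1,1,1,1,1,1,1,1,1,1,1,1).

Now H_k = ker ∂_k / im ∂_{k+1}, so:

  H_0: rank C_0 − rank ∂_1 = 7 − 6 = 1, and the invariant factors of ∂_1 are all 1, so H_0 ≅ Z.
  H_1: rank ker ∂_1 − rank ∂_2 = (21 − 6) − 13 = 2, and the invariant factors of ∂_2 are all 1, so H_1 ≅ Z^2.
  H_2: rank ker ∂_2 − rank ∂_3 = (14 − 13) − 0 = 1, and there is no ∂_3, so H_2 ≅ Z.

As a check, the Euler characteristic is 7 − 21 + 14 = 0, which agrees with 1 − 2 + 1 = 0.
(K is a triangulation of the torus T^2.)

H_0 ≅ Z,  H_1 ≅ Z^2,  H_2 ≅ Z.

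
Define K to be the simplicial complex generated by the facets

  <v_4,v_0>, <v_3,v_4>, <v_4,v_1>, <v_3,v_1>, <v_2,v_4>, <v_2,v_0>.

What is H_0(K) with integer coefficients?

K has 5 vertices, 6 edges.
rank ∂_0 = 0, rank ∂_1 = 4 ⇒ b_0 = 5 − 0 − 4 = 1; all invariant factors of ∂_1 are 1 so no torsion. So H_0 = Z.

H_0 = Z.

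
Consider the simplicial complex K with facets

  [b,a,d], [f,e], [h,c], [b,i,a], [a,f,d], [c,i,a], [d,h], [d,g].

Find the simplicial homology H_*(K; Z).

H_0 = Z,  H_1 = Z,  H_2 = 0.

Take the total order a < b < c < d < e < f < g < h < i on the vertex set. Then K (dimension 2) consists of the simplices:

  0-simplices (9): a, b, c, d, e, f, g, h, i
  1-simplices (13): ab, ac, ad, af, ai, bd, bi, ch, ci, df, dg, dh, ef
  2-simplices (4): abd, abi, aci, adf

giving chain groups C_0 ≅ Z^9, C_1 ≅ Z^13, C_2 ≅ Z^4.

The boundary map ∂_1: C_1 → C_0 maps an edge to its endpoints' difference, ∂[p,q] = q − p. For instance
  ∂ad = d − a.
The 9×13 boundary matrix has rank 8 and Smith normal form diag(1,1,1,1,1,1,1,1).

The boundary map ∂_2: C_2 → C_1 maps a triangle to the signed sum of its edges. For instance
  ∂abi = bi − ai + ab,
  ∂adf = df − af + ad.
As a 13×4 matrix over Z this has rank 4, with invariant factors (1,1,1,1).

Reading off H_k = ker ∂_k / im ∂_{k+1}:

  H_0: rank C_0 − rank ∂_1 = 9 − 8 = 1, and the invariant factors of ∂_1 are all 1, so H_0 = Z.
  H_1: rank ker ∂_1 − rank ∂_2 = (13 − 8) − 4 = 1, and the invariant factors of ∂_2 are all 1, so H_1 = Z.
  H_2: rank ker ∂_2 − rank ∂_3 = (4 − 4) − 0 = 0, and there is no ∂_3, so H_2 = 0.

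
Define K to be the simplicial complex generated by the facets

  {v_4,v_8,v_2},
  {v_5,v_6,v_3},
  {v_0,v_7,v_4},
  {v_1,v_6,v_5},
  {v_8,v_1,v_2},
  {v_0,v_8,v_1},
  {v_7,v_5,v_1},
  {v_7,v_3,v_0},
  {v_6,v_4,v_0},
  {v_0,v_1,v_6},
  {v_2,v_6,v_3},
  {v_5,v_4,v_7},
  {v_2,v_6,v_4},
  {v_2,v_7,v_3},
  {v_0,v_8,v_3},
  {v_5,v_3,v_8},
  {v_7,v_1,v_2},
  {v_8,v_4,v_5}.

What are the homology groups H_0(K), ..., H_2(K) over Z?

H_0 = Z,  H_1 = Z^2,  H_2 = Z.

Fix the vertex order v_0 < v_1 < v_2 < v_3 < v_4 < v_5 < v_6 < v_7 < v_8 and write every simplex with vertices in increasing order. Then dim K = 2 and the simplices of K are:

  0-simplices (9): [v_0], [v_1], [v_2], [v_3], [v_4], [v_5], [v_6], [v_7], [v_8]
  1-simplices (27): (27 of them)
  2-simplices (18): (18 of them)

Hence C_0 ≅ Z^9, C_1 ≅ Z^27, C_2 ≅ Z^18.

∂_1: C_1 → C_0 sends each edge [p,q] (with p < q) to q − p.
This gives a 9×27 integer matrix of rank 8; reducing to Smith normal form yields diagonal entries (1,1,1,1,1,1,1,1).

∂_2: C_2 → C_1 maps a triangle to the signed sum of its edges. For instance
  ∂[v_0,v_4,v_7] = [v_4,v_7] − [v_0,v_7] + [v_0,v_4],
  ∂[v_0,v_1,v_6] = [v_1,v_6] − [v_0,v_6] + [v_0,v_1].
The 27×18 boundary matrix has rank 17 and Smith normal form diag(1,1,1,1,1,1,1,1,1,1,1,1,1,1,1,1,1).

Now H_k = ker ∂_k / im ∂_{k+1}, so:

  H_0: rank C_0 − rank ∂_1 = 9 − 8 = 1, and the invariant factors of ∂_1 are all 1, so H_0 ≅ Z.
  H_1: rank ker ∂_1 − rank ∂_2 = (27 − 8) − 17 = 2, and the invariant factors of ∂_2 are all 1, so H_1 ≅ Z^2.
  H_2: rank ker ∂_2 − rank ∂_3 = (18 − 17) − 0 = 1, and there is no ∂_3, so H_2 ≅ Z.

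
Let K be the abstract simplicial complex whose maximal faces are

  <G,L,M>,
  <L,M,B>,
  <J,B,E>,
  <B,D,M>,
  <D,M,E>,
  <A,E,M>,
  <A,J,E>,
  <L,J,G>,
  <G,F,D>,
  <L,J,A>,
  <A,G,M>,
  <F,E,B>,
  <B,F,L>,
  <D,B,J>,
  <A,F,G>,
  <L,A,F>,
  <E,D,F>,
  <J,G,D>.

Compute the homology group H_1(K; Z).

Order the vertices as A < B < D < E < F < G < J < L < M. Listing each simplex with vertices in this order, K has dimension 2 with simplices:

  0-simplices (9): A, B, D, E, F, G, J, L, M
  1-simplices (27): AE, AF, AG, AJ, AL, AM, BD, BE, BF, BJ, BL, BM, DE, DF, DG, DJ, DM, EF, EJ, EM, FG, FL, GJ, GL, GM, JL, LM
  2-simplices (18): AEJ, AEM, AFG, AFL, AGM, AJL, BDJ, BDM, BEF, BEJ, BFL, BLM, DEF, DEM, DFG, DGJ, GJL, GLM

Hence C_0 ≅ Z^9, C_1 ≅ Z^27, C_2 ≅ Z^18.

∂_1: C_1 → C_0 sends each edge [p,q] (with p < q) to q − p. For instance
  ∂DE = E − D.
As a 9×27 matrix over Z this has rank 8, with invariant factors (1,1,1,1,1,1,1,1).

Boundary ∂_2: C_2 → C_1 acts by ∂[p,q,r] = [q,r] − [p,r] + [p,q]. For instance
  ∂AEJ = EJ − AJ + AE,
  ∂BLM = LM − BM + BL.
As a 27×18 matrix over Z this has rank 18, with invariant factors (1,1,1,1,1,1,1,1,1,1,1,1,1,1,1,1,1,2).

From H_k ≅ ker(∂_k) / im(∂_{k+1}) we obtain:

  H_1: rank ker ∂_1 − rank ∂_2 = (27 − 8) − 18 = 1, and ∂_2 has invariant factor 2 > 1, so H_1 = Z × Z/2.

H_1 ≅ Z × Z/2.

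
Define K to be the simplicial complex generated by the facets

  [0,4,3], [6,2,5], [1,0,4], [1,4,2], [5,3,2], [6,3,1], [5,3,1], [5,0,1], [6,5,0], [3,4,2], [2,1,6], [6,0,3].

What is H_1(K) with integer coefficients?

Fix the vertex order 0 < 1 < 2 < 3 < 4 < 5 < 6 and write every simplex with vertices in increasing order. Then dim K = 2 and the simplices of K are:

  0-simplices (7): [0], [1], [2], [3], [4], [5], [6]
  1-simplices (18): [0,1], [0,3], [0,4], [0,5], [0,6], [1,2], [1,3], [1,4], [1,5], [1,6], [2,3], [2,4], [2,5], [2,6], [3,4], [3,5], [3,6], [5,6]
  2-simplices (12): [0,1,4], [0,1,5], [0,3,4], [0,3,6], [0,5,6], [1,2,4], [1,2,6], [1,3,5], [1,3,6], [2,3,4], [2,3,5], [2,5,6]

giving chain groups C_0 ≅ Z^7, C_1 ≅ Z^18, C_2 ≅ Z^12.

∂_1: C_1 → C_0 maps an edge to its endpoints' difference, ∂[p,q] = q − p. For instance
  ∂[3,4] = [4] − [3].
As a 7×18 matrix over Z this has rank 6, with invariant factors (1,1,1,1,1,1).

The boundary map ∂_2: C_2 → C_1 acts by ∂[p,q,r] = [q,r] − [p,r] + [p,q]. For instance
  ∂[1,2,4] = [2,4] − [1,4] + [1,2],
  ∂[1,3,6] = [3,6] − [1,6] + [1,3].
The 18×12 boundary matrix has rank 12 and Smith normal form diag(1,1,1,1,1,1,1,1,1,1,1,2).

Now H_k = ker ∂_k / im ∂_{k+1}, so:

  H_1: rank ker ∂_1 − rank ∂_2 = (18 − 6) − 12 = 0, and ∂_2 has invariant factor 2 > 1, so H_1 ≅ Z/2.

(K is a triangulation of the real projective plane RP^2.)

H_1 ≅ Z/2.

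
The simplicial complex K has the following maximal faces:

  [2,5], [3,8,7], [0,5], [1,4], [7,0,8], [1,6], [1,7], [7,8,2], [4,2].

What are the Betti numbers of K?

Take the total order 0 < 1 < 2 < 3 < 4 < 5 < 6 < 7 < 8 on the vertex set. Then K (dimension 2) consists of the simplices:

  0-simplices (9): [0], [1], [2], [3], [4], [5], [6], [7], [8]
  1-simplices (13): [0,5], [0,7], [0,8], [1,4], [1,6], [1,7], [2,4], [2,5], [2,7], [2,8], [3,7], [3,8], [7,8]
  2-simplices (3): [0,7,8], [2,7,8], [3,7,8]

so the chain groups are C_0 ≅ Z^9, C_1 ≅ Z^13, C_2 ≅ Z^3.

Boundary ∂_1: C_1 → C_0 maps an edge to its endpoints' difference, ∂[p,q] = q − p.
The resulting 9×13 matrix has rank 8, and its Smith normal form has invariant factors (1,1,1,1,1,1,1,1).

Boundary ∂_2: C_2 → C_1 acts by ∂[p,q,r] = [q,r] − [p,r] + [p,q]. For instance
  ∂[0,7,8] = [7,8] − [0,8] + [0,7],
  ∂[2,7,8] = [7,8] − [2,8] + [2,7].
As a 13×3 matrix over Z this has rank 3, with invariant factors (1,1,1).

Computing H_k = (kernel of ∂_k) / (image of ∂_{k+1}):

  H_0: rank C_0 − rank ∂_1 = 9 − 8 = 1, and the invariant factors of ∂_1 are all 1, so H_0 ≅ Z.
  H_1: rank ker ∂_1 − rank ∂_2 = (13 − 8) − 3 = 2, and the invariant factors of ∂_2 are all 1, so H_1 ≅ Z^2.
  H_2: rank ker ∂_2 − rank ∂_3 = (3 − 3) − 0 = 0, and there is no ∂_3, so H_2 ≅ 0.

Hence the Betti numbers are b_0 = 1, b_1 = 2, b_2 = 0.

b_0 = 1, b_1 = 2, b_2 = 0.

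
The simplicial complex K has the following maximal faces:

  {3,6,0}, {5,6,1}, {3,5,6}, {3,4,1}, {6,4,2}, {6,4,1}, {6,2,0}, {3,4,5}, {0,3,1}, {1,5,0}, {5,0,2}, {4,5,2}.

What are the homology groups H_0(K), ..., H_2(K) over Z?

Order the vertices as 0 < 1 < 2 < 3 < 4 < 5 < 6. Listing each simplex with vertices in this order, K has dimension 2 with simplices:

  0-simplices (7): [0], [1], [2], [3], [4], [5], [6]
  1-simplices (18): [0,1], [0,2], [0,3], [0,5], [0,6], [1,3], [1,4], [1,5], [1,6], [2,4], [2,5], [2,6], [3,4], [3,5], [3,6], [4,5], [4,6], [5,6]
  2-simplices (12): [0,1,3], [0,1,5], [0,2,5], [0,2,6], [0,3,6], [1,3,4], [1,4,6], [1,5,6], [2,4,5], [2,4,6], [3,4,5], [3,5,6]

giving chain groups C_0 ≅ Z^7, C_1 ≅ Z^18, C_2 ≅ Z^12.

∂_1: C_1 → C_0 maps an edge to its endpoints' difference, ∂[p,q] = q − p. For instance
  ∂[3,5] = [5] − [3].
The resulting 7×18 matrix has rank 6, and its Smith normal form has invariant factors (1,1,1,1,1,1).

The boundary map ∂_2: C_2 → C_1 sends each 2-simplex [p,q,r] to [q,r] − [p,r] + [p,q]. For instance
  ∂[2,4,5] = [4,5] − [2,5] + [2,4],
  ∂[1,4,6] = [4,6] − [1,6] + [1,4].
The 18×12 boundary matrix has rank 12 and Smith normal form diag(1,1,1,1,1,1,1,1,1,1,1,2).

From H_k ≅ ker(∂_k) / im(∂_{k+1}) we obtain:

  H_0: rank C_0 − rank ∂_1 = 7 − 6 = 1, and the invariant factors of ∂_1 are all 1, so H_0 ≅ Z.
  H_1: rank ker ∂_1 − rank ∂_2 = (18 − 6) − 12 = 0, and ∂_2 has invariant factor 2 > 1, so H_1 ≅ Z_2.
  H_2: rank ker ∂_2 − rank ∂_3 = (12 − 12) − 0 = 0, and there is no ∂_3, so H_2 ≅ 0.

As a check, the Euler characteristic is 7 − 18 + 12 = 1, which agrees with 1 − 0 + 0 = 1.

H_0 ≅ Z,  H_1 ≅ Z_2,  H_2 = 0.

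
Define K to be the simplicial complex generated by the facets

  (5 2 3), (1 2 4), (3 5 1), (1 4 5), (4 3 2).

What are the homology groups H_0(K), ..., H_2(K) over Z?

We work with the vertex ordering 1 < 2 < 3 < 4 < 5. The simplices of K, each written with vertices in increasing order, are:

  0-simplices (5): [1], [2], [3], [4], [5]
  1-simplices (10): [1,2], [1,3], [1,4], [1,5], [2,3], [2,4], [2,5], [3,4], [3,5], [4,5]
  2-simplices (5): [1,2,4], [1,3,5], [1,4,5], [2,3,4], [2,3,5]

so the chain groups are C_0 ≅ Z^5, C_1 ≅ Z^10, C_2 ≅ Z^5.

The boundary map ∂_1: C_1 → C_0 sends each edge [p,q] (with p < q) to q − p. For instance
  ∂[1,5] = [5] − [1].
As a 5×10 matrix over Z this has rank 4, with invariant factors (1,1,1,1).

∂_2: C_2 → C_1 sends each 2-simplex [p,q,r] to [q,r] − [p,r] + [p,q]. For instance
  ∂[1,4,5] = [4,5] − [1,5] + [1,4],
  ∂[2,3,4] = [3,4] − [2,4] + [2,3].
The 10×5 boundary matrix has rank 5 and Smith normal form diag(1,1,1,1,1).

Reading off H_k = ker ∂_k / im ∂_{k+1}:

  H_0: rank C_0 − rank ∂_1 = 5 − 4 = 1, and the invariant factors of ∂_1 are all 1, so H_0 = Z.
  H_1: rank ker ∂_1 − rank ∂_2 = (10 − 4) − 5 = 1, and the invariant factors of ∂_2 are all 1, so H_1 = Z.
  H_2: rank ker ∂_2 − rank ∂_3 = (5 − 5) − 0 = 0, and there is no ∂_3, so H_2 = 0.

(K is a triangulation of the Möbius band.)

H_0 ≅ Z,  H_1 ≅ Z,  H_2 = 0.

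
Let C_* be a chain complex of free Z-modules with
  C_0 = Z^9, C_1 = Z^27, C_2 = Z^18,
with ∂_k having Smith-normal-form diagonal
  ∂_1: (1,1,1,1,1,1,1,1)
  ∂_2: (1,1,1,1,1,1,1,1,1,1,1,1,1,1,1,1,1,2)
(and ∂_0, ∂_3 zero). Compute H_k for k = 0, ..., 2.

H_0 = Z,  H_1 = Z ⊕ Z/2Z,  H_2 = 0.

H_0: b_0 = 9 − 0 − 8 = 1; torsion from ∂_1 factors > 1: none. So H_0 = Z.
H_1: b_1 = 27 − 8 − 18 = 1; torsion from ∂_2 factors > 1: [2]. So H_1 = Z ⊕ Z/2Z.
H_2: b_2 = 18 − 18 − 0 = 0; torsion from ∂_3 factors > 1: none. So H_2 = 0.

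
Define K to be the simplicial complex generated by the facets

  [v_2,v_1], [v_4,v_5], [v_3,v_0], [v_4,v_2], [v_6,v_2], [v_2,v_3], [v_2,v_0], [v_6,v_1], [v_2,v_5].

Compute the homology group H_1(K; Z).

H_1 = Z^3.

Take the total order v_0 < v_1 < v_2 < v_3 < v_4 < v_5 < v_6 on the vertex set. Then K (dimension 1) consists of the simplices:

  0-simplices (7): [v_0], [v_1], [v_2], [v_3], [v_4], [v_5], [v_6]
  1-simplices (9): [v_0,v_2], [v_0,v_3], [v_1,v_2], [v_1,v_6], [v_2,v_3], [v_2,v_4], [v_2,v_5], [v_2,v_6], [v_4,v_5]

so the chain groups are C_0 ≅ Z^7, C_1 ≅ Z^9.

∂_1: C_1 → C_0 is given by ∂[p,q] = [q] − [p].
The 7×9 boundary matrix has rank 6 and Smith normal form diag(1,1,1,1,1,1).

From H_k ≅ ker(∂_k) / im(∂_{k+1}) we obtain:

  H_1: rank ker ∂_1 − rank ∂_2 = (9 − 6) − 0 = 3, and there is no ∂_2, so H_1 = Z^3.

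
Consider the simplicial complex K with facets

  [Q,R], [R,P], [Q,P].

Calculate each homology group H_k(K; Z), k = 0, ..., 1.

Order the vertices as P < Q < R. Listing each simplex with vertices in this order, K has dimension 1 with simplices:

  0-simplices (3): P, Q, R
  1-simplices (3): PQ, PR, QR

so the chain groups are C_0 ≅ Z^3, C_1 ≅ Z^3.

∂_1: C_1 → C_0 is given by ∂[p,q] = [q] − [p]. For instance
  ∂PQ = Q − P.
The resulting 3×3 matrix has rank 2, and its Smith normal form has invariant factors (1,1).

Reading off H_k = ker ∂_k / im ∂_{k+1}:

  H_0: rank C_0 − rank ∂_1 = 3 − 2 = 1, and the invariant factors of ∂_1 are all 1, so H_0 ≅ Z.
  H_1: rank ker ∂_1 − rank ∂_2 = (3 − 2) − 0 = 1, and there is no ∂_2, so H_1 ≅ Z.

H_0 ≅ Z,  H_1 ≅ Z.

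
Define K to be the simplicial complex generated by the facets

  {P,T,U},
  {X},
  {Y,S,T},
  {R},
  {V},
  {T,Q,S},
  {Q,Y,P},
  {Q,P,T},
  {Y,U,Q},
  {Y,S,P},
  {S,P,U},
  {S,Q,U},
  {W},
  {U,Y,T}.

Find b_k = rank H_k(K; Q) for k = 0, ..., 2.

Order the vertices as P < Q < R < S < T < U < V < W < X < Y. Listing each simplex with vertices in this order, K has dimension 2 with simplices:

  0-simplices (10): P, Q, R, S, T, U, V, W, X, Y
  1-simplices (15): PQ, PS, PT, PU, PY, QS, QT, QU, QY, ST, SU, SY, TU, TY, UY
  2-simplices (10): PQT, PQY, PSU, PSY, PTU, QST, QSU, QUY, STY, TUY

so the chain groups are C_0 ≅ Z^10, C_1 ≅ Z^15, C_2 ≅ Z^10.

∂_1: C_1 → C_0 maps an edge to its endpoints' difference, ∂[p,q] = q − p. For instance
  ∂QY = Y − Q.
The 10×15 boundary matrix has rank 5 and Smith normal form diag(1,1,1,1,1).

∂_2: C_2 → C_1 acts by ∂[p,q,r] = [q,r] − [p,r] + [p,q]. For instance
  ∂PQY = QY − PY + PQ,
  ∂QST = ST − QT + QS.
The resulting 15×10 matrix has rank 10, and its Smith normal form has invariant factors (1,1,1,1,1,1,1,1,1,2).

Now H_k = ker ∂_k / im ∂_{k+1}, so:

  H_0: rank C_0 − rank ∂_1 = 10 − 5 = 5, and the invariant factors of ∂_1 are all 1, so H_0 ≅ Z^5.
  H_1: rank ker ∂_1 − rank ∂_2 = (15 − 5) − 10 = 0, and ∂_2 has invariant factor 2 > 1, so H_1 ≅ Z/2.
  H_2: rank ker ∂_2 − rank ∂_3 = (10 − 10) − 0 = 0, and there is no ∂_3, so H_2 ≅ 0.

As a check, the Euler characteristic is 10 − 15 + 10 = 5, which agrees with 5 − 0 + 0 = 5.

Hence the Betti numbers are b_0 = 5, b_1 = 0, b_2 = 0.

b_0 = 5, b_1 = 0, b_2 = 0.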